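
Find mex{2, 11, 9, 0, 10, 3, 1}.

4

The values 0, 1, 2, 3 are all present; 4 is the first non-negative integer missing from the set.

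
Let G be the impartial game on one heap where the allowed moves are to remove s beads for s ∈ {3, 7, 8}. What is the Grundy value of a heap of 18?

Grundy values for subtraction set {3, 7, 8}:
k:     0  1  2  3  4  5  6  7  8  9 10 11 12 13 14 15 16 17 18
g(k):  0  0  0  1  1  1  0  2  2  1  3  0  0  2  1  1  0  0  2
So g(18) = 2.

2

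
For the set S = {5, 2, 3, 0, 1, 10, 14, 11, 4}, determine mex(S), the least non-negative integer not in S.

6

The values 0, 1, 2, 3, 4, 5 are all present; 6 is the first non-negative integer missing from the set.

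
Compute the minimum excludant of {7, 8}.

0 is not in the set, so the mex is 0.

0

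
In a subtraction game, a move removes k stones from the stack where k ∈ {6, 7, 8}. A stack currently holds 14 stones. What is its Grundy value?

Compute g(0), g(1), … for moves {6, 7, 8}:
g(0) = mex{} = 0
g(1) = mex{} = 0
g(2) = mex{} = 0
g(3) = mex{} = 0
g(4) = mex{} = 0
g(5) = mex{} = 0
g(6) = mex{0} = 1
g(7) = mex{0} = 1
g(8) = mex{0} = 1
g(9) = mex{0} = 1
g(10) = mex{0} = 1
g(11) = mex{0} = 1
g(12) = mex{0,1} = 2
g(13) = mex{0,1} = 2
g(14) = mex{1} = 0
So g(14) = 0.

0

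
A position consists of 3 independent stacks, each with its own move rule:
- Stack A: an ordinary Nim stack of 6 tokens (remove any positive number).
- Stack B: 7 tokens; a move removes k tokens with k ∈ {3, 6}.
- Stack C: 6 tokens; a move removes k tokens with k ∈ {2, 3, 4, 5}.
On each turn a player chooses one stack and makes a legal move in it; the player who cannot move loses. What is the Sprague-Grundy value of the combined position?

Stack A is a plain Nim stack of size 6, so its Grundy value is 6.
Build the Grundy sequence for stack B with g(k) = mex{g(k−s) : s ∈ {3, 6}, s ≤ k}:
k:     0  1  2  3  4  5  6  7
g(k):  0  0  0  1  1  1  2  2
So g(7) = 2.
For stack C, compute g(0), g(1), … with moves {2, 3, 4, 5}:
g(0) = mex{} = 0
g(1) = mex{} = 0
g(2) = mex{0} = 1
g(3) = mex{0} = 1
g(4) = mex{0,1} = 2
g(5) = mex{0,1} = 2
g(6) = mex{0,1,2} = 3
So g(6) = 3.
The value of a disjunctive sum is the nim-sum of the parts.
Combined value = 6 ⊕ 2 ⊕ 3 = 7.

7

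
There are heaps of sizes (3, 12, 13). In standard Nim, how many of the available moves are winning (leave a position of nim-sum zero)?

1

Bitwise XOR of the heap sizes:
  0011  (3)
  1100  (12)
  1101  (13)
  ----
  0010  (2)
The overall nim-sum is X = 2. A heap of size p has a winning move iff p XOR X < p (reduce it to p XOR X).
  3: 3 XOR 2 = 1 < 3 — winning move (to 1).
  12: 12 XOR 2 = 14 ≥ 12 — no move.
  13: 13 XOR 2 = 15 ≥ 13 — no move.
That gives 1 winning move.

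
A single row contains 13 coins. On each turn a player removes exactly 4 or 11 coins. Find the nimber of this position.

1

Grundy values for subtraction set {4, 11}:
k:     0  1  2  3  4  5  6  7  8  9 10 11 12 13
g(k):  0  0  0  0  1  1  1  1  0  0  0  2  1  1
So g(13) = 1.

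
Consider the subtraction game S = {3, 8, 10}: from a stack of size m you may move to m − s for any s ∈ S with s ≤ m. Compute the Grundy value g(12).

Build the Grundy sequence with g(k) = mex{g(k−s) : s ∈ {3, 8, 10}, s ≤ k}:
k:     0  1  2  3  4  5  6  7  8  9 10 11 12
g(k):  0  0  0  1  1  1  0  0  2  1  1  3  2
So g(12) = 2.

2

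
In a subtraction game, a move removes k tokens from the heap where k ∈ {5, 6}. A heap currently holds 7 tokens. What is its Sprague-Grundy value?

Compute g(0), g(1), … for moves {5, 6}:
g(0) = mex{} = 0
g(1) = mex{} = 0
g(2) = mex{} = 0
g(3) = mex{} = 0
g(4) = mex{} = 0
g(5) = mex{0} = 1
g(6) = mex{0} = 1
g(7) = mex{0} = 1
So g(7) = 1.

1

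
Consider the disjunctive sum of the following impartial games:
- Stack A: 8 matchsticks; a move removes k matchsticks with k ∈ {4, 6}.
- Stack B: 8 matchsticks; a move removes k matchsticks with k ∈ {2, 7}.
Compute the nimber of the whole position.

For stack A, compute g(0), g(1), … with moves {4, 6}:
g(0) = mex{} = 0
g(1) = mex{} = 0
g(2) = mex{} = 0
g(3) = mex{} = 0
g(4) = mex{0} = 1
g(5) = mex{0} = 1
g(6) = mex{0} = 1
g(7) = mex{0} = 1
g(8) = mex{0,1} = 2
So g(8) = 2.
Grundy values for stack B (subtraction set {2, 7}):
k:     0  1  2  3  4  5  6  7  8
g(k):  0  0  1  1  0  0  1  1  2
So g(8) = 2.
By the Sprague-Grundy theorem, the Grundy value of a sum of independent games is the XOR of the component values.
Combined value = 2 XOR 2 = 0.

0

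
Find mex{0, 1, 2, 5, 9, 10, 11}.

The values 0, 1, 2 are all present; 3 is the first non-negative integer missing from the set.

3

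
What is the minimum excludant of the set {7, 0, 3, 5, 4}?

1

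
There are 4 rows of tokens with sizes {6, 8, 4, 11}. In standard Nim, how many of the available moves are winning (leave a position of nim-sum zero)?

1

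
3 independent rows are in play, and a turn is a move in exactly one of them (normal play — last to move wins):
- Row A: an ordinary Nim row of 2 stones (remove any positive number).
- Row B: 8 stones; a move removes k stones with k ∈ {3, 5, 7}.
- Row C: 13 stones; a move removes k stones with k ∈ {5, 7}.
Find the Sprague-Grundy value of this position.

Row A is a plain Nim row of size 2, so its Grundy value is 2.
Grundy values for row B (subtraction set {3, 5, 7}):
k:     0  1  2  3  4  5  6  7  8
g(k):  0  0  0  1  1  1  2  2  2
So g(8) = 2.
For row C, compute g(0), g(1), … with moves {5, 7}:
g(0) = mex{} = 0
g(1) = mex{} = 0
g(2) = mex{} = 0
g(3) = mex{} = 0
g(4) = mex{} = 0
g(5) = mex{0} = 1
g(6) = mex{0} = 1
g(7) = mex{0} = 1
g(8) = mex{0} = 1
g(9) = mex{0} = 1
g(10) = mex{0,1} = 2
g(11) = mex{0,1} = 2
g(12) = mex{1} = 0
g(13) = mex{1} = 0
So g(13) = 0.
The value of a disjunctive sum is the nim-sum of the parts.
Combined value = 2 XOR 2 XOR 0 = 0.

0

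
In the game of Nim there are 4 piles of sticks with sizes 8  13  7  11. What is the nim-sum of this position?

9

Nim-sum: 8 ⊕ 13 ⊕ 7 ⊕ 11 = 9.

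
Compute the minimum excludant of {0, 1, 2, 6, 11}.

The values 0, 1, 2 are all present; 3 is the first non-negative integer missing from the set.

3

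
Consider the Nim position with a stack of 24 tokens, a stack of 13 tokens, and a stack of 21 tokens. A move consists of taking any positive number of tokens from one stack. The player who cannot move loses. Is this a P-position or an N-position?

P-position

Nim-sum: 24 ⊕ 13 ⊕ 21 = 0.
The nim-sum is 0, so this is a P-position: the player to move is in a losing position under optimal play.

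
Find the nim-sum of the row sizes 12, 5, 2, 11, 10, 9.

Nim-sum: 12 XOR 5 XOR 2 XOR 11 XOR 10 XOR 9 = 3.

3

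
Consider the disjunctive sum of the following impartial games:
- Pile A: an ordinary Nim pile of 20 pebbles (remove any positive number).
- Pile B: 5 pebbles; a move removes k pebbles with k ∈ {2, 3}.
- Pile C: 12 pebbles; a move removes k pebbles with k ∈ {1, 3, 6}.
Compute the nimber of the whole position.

Pile A is a plain Nim pile of size 20, so its Grundy value is 20.
Build the Grundy sequence for pile B with g(k) = mex{g(k−s) : s ∈ {2, 3}, s ≤ k}:
k:     0  1  2  3  4  5
g(k):  0  0  1  1  2  0
So g(5) = 0.
For pile C, compute g(0), g(1), … with moves {1, 3, 6}:
g(0) = mex{} = 0
g(1) = mex{0} = 1
g(2) = mex{1} = 0
g(3) = mex{0} = 1
g(4) = mex{1} = 0
g(5) = mex{0} = 1
g(6) = mex{0,1} = 2
g(7) = mex{0,1,2} = 3
g(8) = mex{0,1,3} = 2
g(9) = mex{1,2} = 0
g(10) = mex{0,3} = 1
g(11) = mex{1,2} = 0
g(12) = mex{0,2} = 1
So g(12) = 1.
The value of a disjunctive sum is the nim-sum of the parts.
Combined value = 20 ⊕ 0 ⊕ 1 = 21.

21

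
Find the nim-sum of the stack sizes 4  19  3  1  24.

Compute the nim-sum pairwise:
4 ⊕ 19 = 23
23 ⊕ 3 = 20
20 ⊕ 1 = 21
21 ⊕ 24 = 13

13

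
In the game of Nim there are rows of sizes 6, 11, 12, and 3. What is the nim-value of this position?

2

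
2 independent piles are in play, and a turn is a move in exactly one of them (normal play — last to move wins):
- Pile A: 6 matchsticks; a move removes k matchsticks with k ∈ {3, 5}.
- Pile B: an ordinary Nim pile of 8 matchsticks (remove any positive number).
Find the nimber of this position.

10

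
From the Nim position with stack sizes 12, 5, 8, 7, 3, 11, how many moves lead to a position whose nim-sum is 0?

3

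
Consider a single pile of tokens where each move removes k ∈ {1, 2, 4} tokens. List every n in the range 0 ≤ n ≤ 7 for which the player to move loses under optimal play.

0, 3, 6

Compute g(0), g(1), … for moves {1, 2, 4}:
g(0) = mex{} = 0
g(1) = mex{0} = 1
g(2) = mex{0,1} = 2
g(3) = mex{1,2} = 0
g(4) = mex{0,2} = 1
g(5) = mex{0,1} = 2
g(6) = mex{1,2} = 0
g(7) = mex{0,2} = 1
The P-positions (g = 0) in 0..7 are 0, 3, 6.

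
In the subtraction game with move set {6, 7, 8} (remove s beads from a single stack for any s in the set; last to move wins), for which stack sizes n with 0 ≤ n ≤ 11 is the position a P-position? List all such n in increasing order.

0, 1, 2, 3, 4, 5

Compute g(0), g(1), … for moves {6, 7, 8}:
k:     0  1  2  3  4  5  6  7  8  9 10 11
g(k):  0  0  0  0  0  0  1  1  1  1  1  1
The P-positions (g = 0) in 0..11 are 0, 1, 2, 3, 4, 5.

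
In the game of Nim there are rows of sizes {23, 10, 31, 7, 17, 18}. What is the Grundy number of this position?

Compute the nim-sum pairwise:
23 ⊕ 10 = 29
29 ⊕ 31 = 2
2 ⊕ 7 = 5
5 ⊕ 17 = 20
20 ⊕ 18 = 6

6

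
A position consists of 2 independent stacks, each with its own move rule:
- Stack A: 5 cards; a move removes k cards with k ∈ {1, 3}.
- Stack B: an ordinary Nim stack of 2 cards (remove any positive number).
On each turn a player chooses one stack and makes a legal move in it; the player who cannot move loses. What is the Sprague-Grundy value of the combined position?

3

For stack A, compute g(0), g(1), … with moves {1, 3}:
g(0) = mex{} = 0
g(1) = mex{0} = 1
g(2) = mex{1} = 0
g(3) = mex{0} = 1
g(4) = mex{1} = 0
g(5) = mex{0} = 1
So g(5) = 1.
Stack B is a plain Nim stack of size 2, so its Grundy value is 2.
The value of a disjunctive sum is the nim-sum of the parts.
Combined value = 1 XOR 2 = 3.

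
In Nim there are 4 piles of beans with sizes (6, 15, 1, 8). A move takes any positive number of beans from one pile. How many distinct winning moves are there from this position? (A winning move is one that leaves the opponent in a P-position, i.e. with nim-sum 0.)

0

Bitwise XOR of the heap sizes:
  0110  (6)
  1111  (15)
  0001  (1)
  1000  (8)
  ----
  0000  (0)
The nim-sum is already 0, so every move leaves a nonzero nim-sum — there are no winning moves.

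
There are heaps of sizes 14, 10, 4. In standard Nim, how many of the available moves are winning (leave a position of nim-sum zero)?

0

Compute the nim-sum pairwise:
14 ⊕ 10 = 4
4 ⊕ 4 = 0
The nim-sum is already 0, so every move leaves a nonzero nim-sum — there are no winning moves.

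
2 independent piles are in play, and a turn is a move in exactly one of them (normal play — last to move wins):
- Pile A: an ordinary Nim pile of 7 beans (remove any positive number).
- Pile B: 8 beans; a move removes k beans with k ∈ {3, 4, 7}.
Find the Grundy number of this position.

5

Pile A is a plain Nim pile of size 7, so its Grundy value is 7.
Build the Grundy sequence for pile B with g(k) = mex{g(k−s) : s ∈ {3, 4, 7}, s ≤ k}:
g(0) = mex{} = 0
g(1) = mex{} = 0
g(2) = mex{} = 0
g(3) = mex{0} = 1
g(4) = mex{0} = 1
g(5) = mex{0} = 1
g(6) = mex{0,1} = 2
g(7) = mex{0,1} = 2
g(8) = mex{0,1} = 2
So g(8) = 2.
By the Sprague-Grundy theorem, the Grundy value of a sum of independent games is the XOR of the component values.
Combined value = 7 XOR 2 = 5.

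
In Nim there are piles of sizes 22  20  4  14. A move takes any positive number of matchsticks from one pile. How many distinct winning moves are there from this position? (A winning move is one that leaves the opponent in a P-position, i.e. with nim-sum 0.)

In binary:
  10110  (22)
  10100  (20)
  00100  (4)
  01110  (14)
  -----
  01000  (8)
The overall nim-sum is X = 8. A pile of size p has a winning move iff p XOR X < p (reduce it to p XOR X).
  22: 22 XOR 8 = 30 ≥ 22 — no move.
  20: 20 XOR 8 = 28 ≥ 20 — no move.
  4: 4 XOR 8 = 12 ≥ 4 — no move.
  14: 14 XOR 8 = 6 < 14 — winning move (to 6).
That gives 1 winning move.

1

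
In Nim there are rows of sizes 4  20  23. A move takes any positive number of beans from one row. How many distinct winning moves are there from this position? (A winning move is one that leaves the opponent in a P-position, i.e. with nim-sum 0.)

Compute the nim-sum pairwise:
4 ⊕ 20 = 16
16 ⊕ 23 = 7
The overall nim-sum is X = 7. A row of size p has a winning move iff p XOR X < p (reduce it to p XOR X).
  4: 4 XOR 7 = 3 < 4 — winning move (to 3).
  20: 20 XOR 7 = 19 < 20 — winning move (to 19).
  23: 23 XOR 7 = 16 < 23 — winning move (to 16).
That gives 3 winning moves.

3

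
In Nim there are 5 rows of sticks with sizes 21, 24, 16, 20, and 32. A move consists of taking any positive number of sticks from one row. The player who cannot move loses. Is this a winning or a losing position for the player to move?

Compute the nim-sum pairwise:
21 XOR 24 = 13
13 XOR 16 = 29
29 XOR 20 = 9
9 XOR 32 = 41
The nim-sum is 41 ≠ 0, so this is an N-position: the player to move can win.

Winning position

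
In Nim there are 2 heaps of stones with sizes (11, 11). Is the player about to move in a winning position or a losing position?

Losing position

Nim-sum: 11 XOR 11 = 0.
The nim-sum is 0, so this is a P-position: the player to move is in a losing position under optimal play.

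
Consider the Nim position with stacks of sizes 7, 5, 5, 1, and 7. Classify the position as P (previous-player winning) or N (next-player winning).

Compute the nim-sum pairwise:
7 XOR 5 = 2
2 XOR 5 = 7
7 XOR 1 = 6
6 XOR 7 = 1
The nim-sum is 1 ≠ 0, so this is an N-position: the player to move can win.

N-position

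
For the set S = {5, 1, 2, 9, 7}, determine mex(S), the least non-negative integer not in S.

0

0 is not in the set, so the mex is 0.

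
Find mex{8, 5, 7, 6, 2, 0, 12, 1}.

3

The values 0, 1, 2 are all present; 3 is the first non-negative integer missing from the set.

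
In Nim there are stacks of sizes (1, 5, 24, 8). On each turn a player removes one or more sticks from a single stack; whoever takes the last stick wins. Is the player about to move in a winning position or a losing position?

Winning position

Nim-sum: 1 XOR 5 XOR 24 XOR 8 = 20.
The nim-sum is 20 ≠ 0, so this is an N-position: the player to move can win.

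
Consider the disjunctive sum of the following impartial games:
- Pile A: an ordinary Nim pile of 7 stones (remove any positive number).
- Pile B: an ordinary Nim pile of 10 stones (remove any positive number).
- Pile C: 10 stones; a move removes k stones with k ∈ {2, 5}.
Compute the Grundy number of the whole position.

12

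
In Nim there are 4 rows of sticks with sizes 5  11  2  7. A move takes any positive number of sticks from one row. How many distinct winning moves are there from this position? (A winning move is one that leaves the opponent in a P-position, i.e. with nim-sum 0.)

1

Compute the nim-sum pairwise:
5 ^ 11 = 14
14 ^ 2 = 12
12 ^ 7 = 11
The overall nim-sum is X = 11. A row of size p has a winning move iff p XOR X < p (reduce it to p XOR X).
  5: 5 XOR 11 = 14 ≥ 5 — no move.
  11: 11 XOR 11 = 0 < 11 — winning move (to 0).
  2: 2 XOR 11 = 9 ≥ 2 — no move.
  7: 7 XOR 11 = 12 ≥ 7 — no move.
That gives 1 winning move.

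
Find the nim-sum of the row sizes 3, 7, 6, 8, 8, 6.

Bitwise XOR of the heap sizes:
  0011  (3)
  0111  (7)
  0110  (6)
  1000  (8)
  1000  (8)
  0110  (6)
  ----
  0100  (4)

4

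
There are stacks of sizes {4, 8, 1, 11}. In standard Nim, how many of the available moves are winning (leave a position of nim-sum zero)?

1

Nim-sum: 4 XOR 8 XOR 1 XOR 11 = 6.
The overall nim-sum is X = 6. A stack of size p has a winning move iff p XOR X < p (reduce it to p XOR X).
  4: 4 XOR 6 = 2 < 4 — winning move (to 2).
  8: 8 XOR 6 = 14 ≥ 8 — no move.
  1: 1 XOR 6 = 7 ≥ 1 — no move.
  11: 11 XOR 6 = 13 ≥ 11 — no move.
That gives 1 winning move.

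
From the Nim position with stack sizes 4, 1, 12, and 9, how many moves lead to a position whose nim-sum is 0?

0

Write each in binary and XOR column by column:
  0100  (4)
  0001  (1)
  1100  (12)
  1001  (9)
  ----
  0000  (0)
The nim-sum is already 0, so every move leaves a nonzero nim-sum — there are no winning moves.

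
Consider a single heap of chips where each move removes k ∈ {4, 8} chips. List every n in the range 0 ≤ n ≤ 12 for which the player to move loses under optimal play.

0, 1, 2, 3, 12

Compute g(0), g(1), … for moves {4, 8}:
g(0) = mex{} = 0
g(1) = mex{} = 0
g(2) = mex{} = 0
g(3) = mex{} = 0
g(4) = mex{0} = 1
g(5) = mex{0} = 1
g(6) = mex{0} = 1
g(7) = mex{0} = 1
g(8) = mex{0,1} = 2
g(9) = mex{0,1} = 2
g(10) = mex{0,1} = 2
g(11) = mex{0,1} = 2
g(12) = mex{1,2} = 0
The P-positions (g = 0) in 0..12 are 0, 1, 2, 3, 12.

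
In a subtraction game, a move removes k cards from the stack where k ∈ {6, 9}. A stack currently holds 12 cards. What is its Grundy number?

2

Build the Grundy sequence with g(k) = mex{g(k−s) : s ∈ {6, 9}, s ≤ k}:
g(0) = mex{} = 0
g(1) = mex{} = 0
g(2) = mex{} = 0
g(3) = mex{} = 0
g(4) = mex{} = 0
g(5) = mex{} = 0
g(6) = mex{0} = 1
g(7) = mex{0} = 1
g(8) = mex{0} = 1
g(9) = mex{0} = 1
g(10) = mex{0} = 1
g(11) = mex{0} = 1
g(12) = mex{0,1} = 2
So g(12) = 2.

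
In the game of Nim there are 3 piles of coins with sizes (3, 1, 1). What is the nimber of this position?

Bitwise XOR of the heap sizes:
  11  (3)
  01  (1)
  01  (1)
  --
  11  (3)

3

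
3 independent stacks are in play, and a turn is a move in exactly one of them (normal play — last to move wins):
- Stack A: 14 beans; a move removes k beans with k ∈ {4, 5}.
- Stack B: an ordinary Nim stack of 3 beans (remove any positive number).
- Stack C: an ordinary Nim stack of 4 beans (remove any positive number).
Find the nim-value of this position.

6

For stack A, compute g(0), g(1), … with moves {4, 5}:
g(0) = mex{} = 0
g(1) = mex{} = 0
g(2) = mex{} = 0
g(3) = mex{} = 0
g(4) = mex{0} = 1
g(5) = mex{0} = 1
g(6) = mex{0} = 1
g(7) = mex{0} = 1
g(8) = mex{0,1} = 2
g(9) = mex{1} = 0
g(10) = mex{1} = 0
g(11) = mex{1} = 0
g(12) = mex{1,2} = 0
g(13) = mex{0,2} = 1
g(14) = mex{0} = 1
So g(14) = 1.
Stack B is a plain Nim stack of size 3, so its Grundy value is 3.
Stack C is a plain Nim stack of size 4, so its Grundy value is 4.
By the Sprague-Grundy theorem, the Grundy value of a sum of independent games is the XOR of the component values.
Combined value = 1 XOR 3 XOR 4 = 6.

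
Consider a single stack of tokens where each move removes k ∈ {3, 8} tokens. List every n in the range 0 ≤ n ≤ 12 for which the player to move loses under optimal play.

0, 1, 2, 6, 7, 11, 12

Grundy values for subtraction set {3, 8}:
g(0) = mex{} = 0
g(1) = mex{} = 0
g(2) = mex{} = 0
g(3) = mex{0} = 1
g(4) = mex{0} = 1
g(5) = mex{0} = 1
g(6) = mex{1} = 0
g(7) = mex{1} = 0
g(8) = mex{0,1} = 2
g(9) = mex{0} = 1
g(10) = mex{0} = 1
g(11) = mex{1,2} = 0
g(12) = mex{1} = 0
The P-positions (g = 0) in 0..12 are 0, 1, 2, 6, 7, 11, 12.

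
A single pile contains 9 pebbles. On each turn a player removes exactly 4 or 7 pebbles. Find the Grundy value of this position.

Grundy values for subtraction set {4, 7}:
g(0) = mex{} = 0
g(1) = mex{} = 0
g(2) = mex{} = 0
g(3) = mex{} = 0
g(4) = mex{0} = 1
g(5) = mex{0} = 1
g(6) = mex{0} = 1
g(7) = mex{0} = 1
g(8) = mex{0,1} = 2
g(9) = mex{0,1} = 2
So g(9) = 2.

2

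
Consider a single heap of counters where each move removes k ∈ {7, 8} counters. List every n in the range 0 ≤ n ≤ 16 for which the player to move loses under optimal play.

0, 1, 2, 3, 4, 5, 6, 15, 16

Compute g(0), g(1), … for moves {7, 8}:
k:     0  1  2  3  4  5  6  7  8  9 10 11 12 13 14 15 16
g(k):  0  0  0  0  0  0  0  1  1  1  1  1  1  1  2  0  0
The P-positions (g = 0) in 0..16 are 0, 1, 2, 3, 4, 5, 6, 15, 16.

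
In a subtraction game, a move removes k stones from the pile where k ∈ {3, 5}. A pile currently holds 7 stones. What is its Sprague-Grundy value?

Build the Grundy sequence with g(k) = mex{g(k−s) : s ∈ {3, 5}, s ≤ k}:
g(0) = mex{} = 0
g(1) = mex{} = 0
g(2) = mex{} = 0
g(3) = mex{0} = 1
g(4) = mex{0} = 1
g(5) = mex{0} = 1
g(6) = mex{0,1} = 2
g(7) = mex{0,1} = 2
So g(7) = 2.

2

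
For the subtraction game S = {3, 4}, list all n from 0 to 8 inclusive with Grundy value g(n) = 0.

0, 1, 2, 7, 8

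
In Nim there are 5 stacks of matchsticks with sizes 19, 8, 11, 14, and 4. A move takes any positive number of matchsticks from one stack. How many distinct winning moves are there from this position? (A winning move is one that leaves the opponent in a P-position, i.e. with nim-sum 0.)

1

Write each in binary and XOR column by column:
  10011  (19)
  01000  (8)
  01011  (11)
  01110  (14)
  00100  (4)
  -----
  11010  (26)
The overall nim-sum is X = 26. A stack of size p has a winning move iff p XOR X < p (reduce it to p XOR X).
  19: 19 XOR 26 = 9 < 19 — winning move (to 9).
  8: 8 XOR 26 = 18 ≥ 8 — no move.
  11: 11 XOR 26 = 17 ≥ 11 — no move.
  14: 14 XOR 26 = 20 ≥ 14 — no move.
  4: 4 XOR 26 = 30 ≥ 4 — no move.
That gives 1 winning move.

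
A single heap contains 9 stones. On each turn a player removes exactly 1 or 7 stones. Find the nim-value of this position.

1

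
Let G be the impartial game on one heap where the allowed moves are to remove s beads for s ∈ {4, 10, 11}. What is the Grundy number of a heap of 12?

1

Build the Grundy sequence with g(k) = mex{g(k−s) : s ∈ {4, 10, 11}, s ≤ k}:
g(0) = mex{} = 0
g(1) = mex{} = 0
g(2) = mex{} = 0
g(3) = mex{} = 0
g(4) = mex{0} = 1
g(5) = mex{0} = 1
g(6) = mex{0} = 1
g(7) = mex{0} = 1
g(8) = mex{1} = 0
g(9) = mex{1} = 0
g(10) = mex{0,1} = 2
g(11) = mex{0,1} = 2
g(12) = mex{0} = 1
So g(12) = 1.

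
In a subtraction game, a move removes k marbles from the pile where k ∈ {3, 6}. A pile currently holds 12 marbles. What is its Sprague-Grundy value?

Compute g(0), g(1), … for moves {3, 6}:
k:     0  1  2  3  4  5  6  7  8  9 10 11 12
g(k):  0  0  0  1  1  1  2  2  2  0  0  0  1
So g(12) = 1.

1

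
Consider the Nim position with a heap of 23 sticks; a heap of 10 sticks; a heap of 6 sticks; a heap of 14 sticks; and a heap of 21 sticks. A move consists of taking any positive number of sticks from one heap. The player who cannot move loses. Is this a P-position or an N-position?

P-position

Nim-sum: 23 ⊕ 10 ⊕ 6 ⊕ 14 ⊕ 21 = 0.
The nim-sum is 0, so this is a P-position: the player to move is in a losing position under optimal play.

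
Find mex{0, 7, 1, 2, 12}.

3

The values 0, 1, 2 are all present; 3 is the first non-negative integer missing from the set.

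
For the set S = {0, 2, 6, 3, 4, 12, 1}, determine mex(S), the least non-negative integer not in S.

5

The values 0, 1, 2, 3, 4 are all present; 5 is the first non-negative integer missing from the set.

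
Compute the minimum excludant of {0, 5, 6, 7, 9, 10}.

1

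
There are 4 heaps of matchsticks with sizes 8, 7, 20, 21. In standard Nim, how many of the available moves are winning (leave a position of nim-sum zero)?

1

In binary:
  01000  (8)
  00111  (7)
  10100  (20)
  10101  (21)
  -----
  01110  (14)
The overall nim-sum is X = 14. A heap of size p has a winning move iff p XOR X < p (reduce it to p XOR X).
  8: 8 XOR 14 = 6 < 8 — winning move (to 6).
  7: 7 XOR 14 = 9 ≥ 7 — no move.
  20: 20 XOR 14 = 26 ≥ 20 — no move.
  21: 21 XOR 14 = 27 ≥ 21 — no move.
That gives 1 winning move.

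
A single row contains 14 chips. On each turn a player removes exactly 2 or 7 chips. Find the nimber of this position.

0

Grundy values for subtraction set {2, 7}:
k:     0  1  2  3  4  5  6  7  8  9 10 11 12 13 14
g(k):  0  0  1  1  0  0  1  1  2  0  0  1  1  0  0
So g(14) = 0.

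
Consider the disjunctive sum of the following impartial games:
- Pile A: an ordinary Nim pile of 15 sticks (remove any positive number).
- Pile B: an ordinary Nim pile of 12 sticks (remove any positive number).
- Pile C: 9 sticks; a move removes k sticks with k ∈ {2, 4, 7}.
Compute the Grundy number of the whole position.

3

Pile A is a plain Nim pile of size 15, so its Grundy value is 15.
Pile B is a plain Nim pile of size 12, so its Grundy value is 12.
For pile C, compute g(0), g(1), … with moves {2, 4, 7}:
k:     0  1  2  3  4  5  6  7  8  9
g(k):  0  0  1  1  2  2  0  3  1  0
So g(9) = 0.
The value of a disjunctive sum is the nim-sum of the parts.
Combined value = 15 ⊕ 12 ⊕ 0 = 3.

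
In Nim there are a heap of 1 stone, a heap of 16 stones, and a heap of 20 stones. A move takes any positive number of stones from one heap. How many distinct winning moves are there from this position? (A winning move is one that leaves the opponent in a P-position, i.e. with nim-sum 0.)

In binary:
  00001  (1)
  10000  (16)
  10100  (20)
  -----
  00101  (5)
The overall nim-sum is X = 5. A heap of size p has a winning move iff p XOR X < p (reduce it to p XOR X).
  1: 1 XOR 5 = 4 ≥ 1 — no move.
  16: 16 XOR 5 = 21 ≥ 16 — no move.
  20: 20 XOR 5 = 17 < 20 — winning move (to 17).
That gives 1 winning move.

1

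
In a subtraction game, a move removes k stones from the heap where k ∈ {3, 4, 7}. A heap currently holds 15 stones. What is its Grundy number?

1

Compute g(0), g(1), … for moves {3, 4, 7}:
k:     0  1  2  3  4  5  6  7  8  9 10 11 12 13 14 15
g(k):  0  0  0  1  1  1  2  2  2  3  0  0  0  1  1  1
So g(15) = 1.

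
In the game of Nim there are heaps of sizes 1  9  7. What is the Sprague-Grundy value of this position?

Compute the nim-sum pairwise:
1 XOR 9 = 8
8 XOR 7 = 15

15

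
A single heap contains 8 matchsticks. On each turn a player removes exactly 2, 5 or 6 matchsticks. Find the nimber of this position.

0

Grundy values for subtraction set {2, 5, 6}:
k:     0  1  2  3  4  5  6  7  8
g(k):  0  0  1  1  0  2  1  3  0
So g(8) = 0.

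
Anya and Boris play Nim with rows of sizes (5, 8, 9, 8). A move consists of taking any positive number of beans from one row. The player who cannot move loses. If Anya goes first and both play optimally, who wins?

Nim-sum: 5 ^ 8 ^ 9 ^ 8 = 12.
The nim-sum is 12 ≠ 0, so this is an N-position: the player to move can win; Anya has a winning move.

Anya wins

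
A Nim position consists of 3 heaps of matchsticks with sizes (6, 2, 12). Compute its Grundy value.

Compute the nim-sum pairwise:
6 ^ 2 = 4
4 ^ 12 = 8

8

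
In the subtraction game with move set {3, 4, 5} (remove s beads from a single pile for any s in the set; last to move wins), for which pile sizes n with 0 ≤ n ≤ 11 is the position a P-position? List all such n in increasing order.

0, 1, 2, 8, 9, 10

Build the Grundy sequence with g(k) = mex{g(k−s) : s ∈ {3, 4, 5}, s ≤ k}:
g(0) = mex{} = 0
g(1) = mex{} = 0
g(2) = mex{} = 0
g(3) = mex{0} = 1
g(4) = mex{0} = 1
g(5) = mex{0} = 1
g(6) = mex{0,1} = 2
g(7) = mex{0,1} = 2
g(8) = mex{1} = 0
g(9) = mex{1,2} = 0
g(10) = mex{1,2} = 0
g(11) = mex{0,2} = 1
The P-positions (g = 0) in 0..11 are 0, 1, 2, 8, 9, 10.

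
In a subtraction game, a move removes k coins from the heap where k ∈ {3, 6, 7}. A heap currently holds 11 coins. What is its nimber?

0

Grundy values for subtraction set {3, 6, 7}:
g(0) = mex{} = 0
g(1) = mex{} = 0
g(2) = mex{} = 0
g(3) = mex{0} = 1
g(4) = mex{0} = 1
g(5) = mex{0} = 1
g(6) = mex{0,1} = 2
g(7) = mex{0,1} = 2
g(8) = mex{0,1} = 2
g(9) = mex{0,1,2} = 3
g(10) = mex{1,2} = 0
g(11) = mex{1,2} = 0
So g(11) = 0.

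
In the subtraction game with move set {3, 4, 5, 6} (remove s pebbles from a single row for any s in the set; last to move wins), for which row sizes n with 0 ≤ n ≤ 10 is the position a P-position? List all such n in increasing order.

Compute g(0), g(1), … for moves {3, 4, 5, 6}:
k:     0  1  2  3  4  5  6  7  8  9 10
g(k):  0  0  0  1  1  1  2  2  2  0  0
The P-positions (g = 0) in 0..10 are 0, 1, 2, 9, 10.

0, 1, 2, 9, 10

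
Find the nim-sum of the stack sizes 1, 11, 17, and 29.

Nim-sum: 1 ⊕ 11 ⊕ 17 ⊕ 29 = 6.

6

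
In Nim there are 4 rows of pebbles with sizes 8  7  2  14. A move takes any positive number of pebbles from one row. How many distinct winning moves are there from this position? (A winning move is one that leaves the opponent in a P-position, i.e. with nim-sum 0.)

Nim-sum: 8 XOR 7 XOR 2 XOR 14 = 3.
The overall nim-sum is X = 3. A row of size p has a winning move iff p XOR X < p (reduce it to p XOR X).
  8: 8 XOR 3 = 11 ≥ 8 — no move.
  7: 7 XOR 3 = 4 < 7 — winning move (to 4).
  2: 2 XOR 3 = 1 < 2 — winning move (to 1).
  14: 14 XOR 3 = 13 < 14 — winning move (to 13).
That gives 3 winning moves.

3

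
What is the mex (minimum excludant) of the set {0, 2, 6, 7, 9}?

1

0 is in the set but 1 is not, so the mex is 1.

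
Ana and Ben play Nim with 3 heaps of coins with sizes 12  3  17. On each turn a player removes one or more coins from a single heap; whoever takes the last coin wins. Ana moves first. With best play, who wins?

Compute the nim-sum pairwise:
12 ⊕ 3 = 15
15 ⊕ 17 = 30
The nim-sum is 30 ≠ 0, so this is an N-position: the player to move can win; Ana has a winning move.

Ana wins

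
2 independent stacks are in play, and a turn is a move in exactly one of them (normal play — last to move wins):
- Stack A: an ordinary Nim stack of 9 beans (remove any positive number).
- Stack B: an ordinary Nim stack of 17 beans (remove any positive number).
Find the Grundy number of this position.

24

Stack A is a plain Nim stack of size 9, so its Grundy value is 9.
Stack B is a plain Nim stack of size 17, so its Grundy value is 17.
The value of a disjunctive sum is the nim-sum of the parts.
Combined value = 9 ⊕ 17 = 24.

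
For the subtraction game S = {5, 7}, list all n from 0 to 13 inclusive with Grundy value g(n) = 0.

Grundy values for subtraction set {5, 7}:
g(0) = mex{} = 0
g(1) = mex{} = 0
g(2) = mex{} = 0
g(3) = mex{} = 0
g(4) = mex{} = 0
g(5) = mex{0} = 1
g(6) = mex{0} = 1
g(7) = mex{0} = 1
g(8) = mex{0} = 1
g(9) = mex{0} = 1
g(10) = mex{0,1} = 2
g(11) = mex{0,1} = 2
g(12) = mex{1} = 0
g(13) = mex{1} = 0
The P-positions (g = 0) in 0..13 are 0, 1, 2, 3, 4, 12, 13.

0, 1, 2, 3, 4, 12, 13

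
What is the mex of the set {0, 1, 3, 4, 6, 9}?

2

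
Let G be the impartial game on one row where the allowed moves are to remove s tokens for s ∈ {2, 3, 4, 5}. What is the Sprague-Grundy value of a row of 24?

1

Build the Grundy sequence with g(k) = mex{g(k−s) : s ∈ {2, 3, 4, 5}, s ≤ k}:
k:     0  1  2  3  4  5  6  7  8  9 10 11 12 13 14 15 16 17 18 19 20 21 22 23 24
g(k):  0  0  1  1  2  2  3  0  0  1  1  2  2  3  0  0  1  1  2  2  3  0  0  1  1
So g(24) = 1.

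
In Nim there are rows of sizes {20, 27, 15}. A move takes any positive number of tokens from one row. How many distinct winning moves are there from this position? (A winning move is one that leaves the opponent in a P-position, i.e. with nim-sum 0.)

In binary:
  10100  (20)
  11011  (27)
  01111  (15)
  -----
  00000  (0)
The nim-sum is already 0, so every move leaves a nonzero nim-sum — there are no winning moves.

0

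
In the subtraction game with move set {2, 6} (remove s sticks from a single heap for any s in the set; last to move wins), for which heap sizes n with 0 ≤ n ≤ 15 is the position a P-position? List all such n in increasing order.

0, 1, 4, 5, 8, 9, 12, 13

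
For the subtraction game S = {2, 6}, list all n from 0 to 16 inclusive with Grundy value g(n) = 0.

Compute g(0), g(1), … for moves {2, 6}:
k:     0  1  2  3  4  5  6  7  8  9 10 11 12 13 14 15 16
g(k):  0  0  1  1  0  0  1  1  0  0  1  1  0  0  1  1  0
The P-positions (g = 0) in 0..16 are 0, 1, 4, 5, 8, 9, 12, 13, 16.

0, 1, 4, 5, 8, 9, 12, 13, 16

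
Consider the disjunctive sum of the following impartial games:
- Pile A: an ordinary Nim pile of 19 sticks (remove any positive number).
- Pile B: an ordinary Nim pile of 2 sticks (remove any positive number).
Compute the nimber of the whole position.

Pile A is a plain Nim pile of size 19, so its Grundy value is 19.
Pile B is a plain Nim pile of size 2, so its Grundy value is 2.
The value of a disjunctive sum is the nim-sum of the parts.
Combined value = 19 ⊕ 2 = 17.

17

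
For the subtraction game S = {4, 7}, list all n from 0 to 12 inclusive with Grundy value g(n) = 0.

0, 1, 2, 3, 11, 12

Build the Grundy sequence with g(k) = mex{g(k−s) : s ∈ {4, 7}, s ≤ k}:
g(0) = mex{} = 0
g(1) = mex{} = 0
g(2) = mex{} = 0
g(3) = mex{} = 0
g(4) = mex{0} = 1
g(5) = mex{0} = 1
g(6) = mex{0} = 1
g(7) = mex{0} = 1
g(8) = mex{0,1} = 2
g(9) = mex{0,1} = 2
g(10) = mex{0,1} = 2
g(11) = mex{1} = 0
g(12) = mex{1,2} = 0
The P-positions (g = 0) in 0..12 are 0, 1, 2, 3, 11, 12.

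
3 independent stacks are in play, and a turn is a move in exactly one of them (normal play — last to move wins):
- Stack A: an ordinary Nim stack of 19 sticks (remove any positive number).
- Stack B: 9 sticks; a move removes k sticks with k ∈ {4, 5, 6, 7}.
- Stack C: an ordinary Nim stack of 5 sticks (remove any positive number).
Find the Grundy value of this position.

20

Stack A is a plain Nim stack of size 19, so its Grundy value is 19.
Grundy values for stack B (subtraction set {4, 5, 6, 7}):
g(0) = mex{} = 0
g(1) = mex{} = 0
g(2) = mex{} = 0
g(3) = mex{} = 0
g(4) = mex{0} = 1
g(5) = mex{0} = 1
g(6) = mex{0} = 1
g(7) = mex{0} = 1
g(8) = mex{0,1} = 2
g(9) = mex{0,1} = 2
So g(9) = 2.
Stack C is a plain Nim stack of size 5, so its Grundy value is 5.
The value of a disjunctive sum is the nim-sum of the parts.
Combined value = 19 XOR 2 XOR 5 = 20.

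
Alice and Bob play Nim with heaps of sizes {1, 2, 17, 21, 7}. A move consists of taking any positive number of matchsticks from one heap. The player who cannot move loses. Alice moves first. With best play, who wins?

Bob wins

Nim-sum: 1 XOR 2 XOR 17 XOR 21 XOR 7 = 0.
The nim-sum is 0, so this is a P-position: the player to move is in a losing position under optimal play; Alice is about to move from it and so loses — Bob wins.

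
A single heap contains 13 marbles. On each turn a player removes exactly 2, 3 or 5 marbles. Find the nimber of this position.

3

Compute g(0), g(1), … for moves {2, 3, 5}:
k:     0  1  2  3  4  5  6  7  8  9 10 11 12 13
g(k):  0  0  1  1  2  2  3  0  0  1  1  2  2  3
So g(13) = 3.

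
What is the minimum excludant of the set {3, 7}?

0

0 is not in the set, so the mex is 0.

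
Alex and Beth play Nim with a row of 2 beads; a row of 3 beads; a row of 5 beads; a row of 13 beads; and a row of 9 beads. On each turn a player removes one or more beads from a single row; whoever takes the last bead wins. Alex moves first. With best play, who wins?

Compute the nim-sum pairwise:
2 XOR 3 = 1
1 XOR 5 = 4
4 XOR 13 = 9
9 XOR 9 = 0
The nim-sum is 0, so this is a P-position: the player to move is in a losing position under optimal play; Alex is about to move from it and so loses — Beth wins.

Beth wins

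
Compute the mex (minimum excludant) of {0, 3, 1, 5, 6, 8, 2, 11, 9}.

The values 0, 1, 2, 3 are all present; 4 is the first non-negative integer missing from the set.

4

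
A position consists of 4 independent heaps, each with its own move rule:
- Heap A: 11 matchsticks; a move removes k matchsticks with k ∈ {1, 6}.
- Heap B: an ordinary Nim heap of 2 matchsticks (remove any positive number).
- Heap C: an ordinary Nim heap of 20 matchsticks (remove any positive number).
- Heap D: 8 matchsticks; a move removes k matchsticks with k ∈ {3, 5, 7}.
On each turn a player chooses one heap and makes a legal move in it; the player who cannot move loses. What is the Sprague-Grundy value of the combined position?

Grundy values for heap A (subtraction set {1, 6}):
g(0) = mex{} = 0
g(1) = mex{0} = 1
g(2) = mex{1} = 0
g(3) = mex{0} = 1
g(4) = mex{1} = 0
g(5) = mex{0} = 1
g(6) = mex{0,1} = 2
g(7) = mex{1,2} = 0
g(8) = mex{0} = 1
g(9) = mex{1} = 0
g(10) = mex{0} = 1
g(11) = mex{1} = 0
So g(11) = 0.
Heap B is a plain Nim heap of size 2, so its Grundy value is 2.
Heap C is a plain Nim heap of size 20, so its Grundy value is 20.
Grundy values for heap D (subtraction set {3, 5, 7}):
k:     0  1  2  3  4  5  6  7  8
g(k):  0  0  0  1  1  1  2  2  2
So g(8) = 2.
The value of a disjunctive sum is the nim-sum of the parts.
Combined value = 0 XOR 2 XOR 20 XOR 2 = 20.

20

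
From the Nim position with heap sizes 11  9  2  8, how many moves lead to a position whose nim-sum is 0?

3

Compute the nim-sum pairwise:
11 ^ 9 = 2
2 ^ 2 = 0
0 ^ 8 = 8
The overall nim-sum is X = 8. A heap of size p has a winning move iff p XOR X < p (reduce it to p XOR X).
  11: 11 XOR 8 = 3 < 11 — winning move (to 3).
  9: 9 XOR 8 = 1 < 9 — winning move (to 1).
  2: 2 XOR 8 = 10 ≥ 2 — no move.
  8: 8 XOR 8 = 0 < 8 — winning move (to 0).
That gives 3 winning moves.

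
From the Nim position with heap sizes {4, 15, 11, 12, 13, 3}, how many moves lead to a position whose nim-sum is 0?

3

Nim-sum: 4 XOR 15 XOR 11 XOR 12 XOR 13 XOR 3 = 2.
The overall nim-sum is X = 2. A heap of size p has a winning move iff p XOR X < p (reduce it to p XOR X).
  4: 4 XOR 2 = 6 ≥ 4 — no move.
  15: 15 XOR 2 = 13 < 15 — winning move (to 13).
  11: 11 XOR 2 = 9 < 11 — winning move (to 9).
  12: 12 XOR 2 = 14 ≥ 12 — no move.
  13: 13 XOR 2 = 15 ≥ 13 — no move.
  3: 3 XOR 2 = 1 < 3 — winning move (to 1).
That gives 3 winning moves.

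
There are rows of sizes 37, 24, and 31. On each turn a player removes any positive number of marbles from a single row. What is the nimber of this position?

34

Write each in binary and XOR column by column:
  100101  (37)
  011000  (24)
  011111  (31)
  ------
  100010  (34)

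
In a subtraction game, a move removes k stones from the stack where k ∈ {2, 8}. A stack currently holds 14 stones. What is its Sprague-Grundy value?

0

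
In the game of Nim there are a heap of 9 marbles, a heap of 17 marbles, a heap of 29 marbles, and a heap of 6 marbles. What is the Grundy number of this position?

In binary:
  01001  (9)
  10001  (17)
  11101  (29)
  00110  (6)
  -----
  00011  (3)

3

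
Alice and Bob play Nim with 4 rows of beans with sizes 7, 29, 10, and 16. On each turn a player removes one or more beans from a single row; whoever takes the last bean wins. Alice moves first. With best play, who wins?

Bob wins

Nim-sum: 7 ^ 29 ^ 10 ^ 16 = 0.
The nim-sum is 0, so this is a P-position: the player to move is in a losing position under optimal play; Alice is about to move from it and so loses — Bob wins.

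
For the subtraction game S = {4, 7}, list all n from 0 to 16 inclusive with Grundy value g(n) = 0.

0, 1, 2, 3, 11, 12, 13, 14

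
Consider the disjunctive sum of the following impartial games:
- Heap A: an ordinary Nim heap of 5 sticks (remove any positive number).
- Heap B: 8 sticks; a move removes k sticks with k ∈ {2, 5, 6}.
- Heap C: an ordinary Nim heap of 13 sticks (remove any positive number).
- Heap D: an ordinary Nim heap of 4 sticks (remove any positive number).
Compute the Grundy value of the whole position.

12

Heap A is a plain Nim heap of size 5, so its Grundy value is 5.
Grundy values for heap B (subtraction set {2, 5, 6}):
k:     0  1  2  3  4  5  6  7  8
g(k):  0  0  1  1  0  2  1  3  0
So g(8) = 0.
Heap C is a plain Nim heap of size 13, so its Grundy value is 13.
Heap D is a plain Nim heap of size 4, so its Grundy value is 4.
By the Sprague-Grundy theorem, the Grundy value of a sum of independent games is the XOR of the component values.
Combined value = 5 ⊕ 0 ⊕ 13 ⊕ 4 = 12.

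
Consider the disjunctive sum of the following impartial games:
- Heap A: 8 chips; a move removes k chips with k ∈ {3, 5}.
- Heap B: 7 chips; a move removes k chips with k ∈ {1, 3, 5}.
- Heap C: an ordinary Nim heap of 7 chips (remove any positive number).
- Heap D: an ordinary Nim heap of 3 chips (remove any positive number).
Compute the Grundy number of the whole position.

Build the Grundy sequence for heap A with g(k) = mex{g(k−s) : s ∈ {3, 5}, s ≤ k}:
k:     0  1  2  3  4  5  6  7  8
g(k):  0  0  0  1  1  1  2  2  0
So g(8) = 0.
Build the Grundy sequence for heap B with g(k) = mex{g(k−s) : s ∈ {1, 3, 5}, s ≤ k}:
k:     0  1  2  3  4  5  6  7
g(k):  0  1  0  1  0  1  0  1
So g(7) = 1.
Heap C is a plain Nim heap of size 7, so its Grundy value is 7.
Heap D is a plain Nim heap of size 3, so its Grundy value is 3.
By the Sprague-Grundy theorem, the Grundy value of a sum of independent games is the XOR of the component values.
Combined value = 0 ⊕ 1 ⊕ 7 ⊕ 3 = 5.

5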